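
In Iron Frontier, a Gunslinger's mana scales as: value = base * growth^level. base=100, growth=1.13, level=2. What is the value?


value = base * growth^level
= 100 * 1.13^2
= 100 * 1.2769
= 127.69

127.69 mana


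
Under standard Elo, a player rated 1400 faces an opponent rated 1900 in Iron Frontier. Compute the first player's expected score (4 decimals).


Elo expected score: Ea = 1/(1 + 10^((Rb-Ra)/400))
Rb - Ra = 1900 - 1400 = 500
(Rb-Ra)/400 = 500/400 = 1.25
10^1.25 = 17.782794
Ea = 1/(1 + 17.782794) = 1/18.782794 = 0.0532

0.0532


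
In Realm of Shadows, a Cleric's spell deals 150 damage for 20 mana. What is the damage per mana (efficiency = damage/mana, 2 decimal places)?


Efficiency = damage / mana
= 150 / 20
= 7.50

7.50 dmg/mana


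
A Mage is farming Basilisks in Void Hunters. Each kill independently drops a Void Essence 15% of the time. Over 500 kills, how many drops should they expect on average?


Expected drops = kills * (drop_rate / 100)
= 500 * (15 / 100)
= 500 * 0.15
= 75.0

75.0 drops


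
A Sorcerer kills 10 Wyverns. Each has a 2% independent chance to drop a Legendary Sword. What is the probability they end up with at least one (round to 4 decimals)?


P(at least one) = 1 - P(none) = 1 - (1-p)^n
p = 2/100 = 0.02
1 - p = 0.98
(1 - p)^10 = 0.98^10 = 0.817073
P(at least one) = 1 - 0.817073 = 0.1829

0.1829


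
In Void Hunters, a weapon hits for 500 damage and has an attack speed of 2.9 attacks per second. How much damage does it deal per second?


DPS = damage * attack_speed
= 500 * 2.9
= 1450.0

1450.0 DPS


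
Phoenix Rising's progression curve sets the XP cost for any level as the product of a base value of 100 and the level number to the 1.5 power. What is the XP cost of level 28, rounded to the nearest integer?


XP = 100 * level^1.5
Substitute level = 28:
XP = 100 * 28^1.5
= 100 * 148.1621
= 14816

14816 XP


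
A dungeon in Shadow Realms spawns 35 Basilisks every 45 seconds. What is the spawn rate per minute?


Spawns per minute = count * (60 / interval)
= 35 * (60 / 45)
= 35 * 1.3333
= 46.67

46.67 per minute


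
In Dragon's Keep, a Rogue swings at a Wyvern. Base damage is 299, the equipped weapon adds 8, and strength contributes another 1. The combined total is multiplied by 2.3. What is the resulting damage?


Sum base + weapon + str = 299 + 8 + 1 = 308
Multiply by 2.3:
308 * 2.3 = 708.4

708.4 damage


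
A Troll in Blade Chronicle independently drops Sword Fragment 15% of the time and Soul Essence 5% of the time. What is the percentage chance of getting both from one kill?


For independent events, P(both) = P(A) * P(B)
= 15% * 5%
= 75 / 100 %
= 0.75%

0.75%


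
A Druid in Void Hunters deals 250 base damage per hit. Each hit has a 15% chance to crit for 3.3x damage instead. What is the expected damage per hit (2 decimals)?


E[dmg] = base * (1 + crit_chance * (crit_mult - 1))
cc as decimal = 15/100 = 0.15
cm - 1 = 3.3 - 1 = 2.3
Bonus factor = 0.15 * 2.3 = 0.345
Total multiplier = 1 + 0.345 = 1.345
Expected damage = 250 * 1.345 = 336.25

336.25 damage


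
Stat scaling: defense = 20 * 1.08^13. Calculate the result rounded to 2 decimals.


value = base * growth^level
= 20 * 1.08^13
= 20 * 2.719624
= 54.39

54.39 defense


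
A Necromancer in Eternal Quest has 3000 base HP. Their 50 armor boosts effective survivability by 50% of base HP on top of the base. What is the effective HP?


EHP = 3000 * (1 + 50/100)
= 3000 * (1 + 0.5)
= 3000 * 1.5
= 4500.0

4500.0 EHP


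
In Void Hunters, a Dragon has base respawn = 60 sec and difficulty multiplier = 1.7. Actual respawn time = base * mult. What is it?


Respawn time = base * multiplier
= 60 * 1.7
= 102.0 seconds

102.0 seconds


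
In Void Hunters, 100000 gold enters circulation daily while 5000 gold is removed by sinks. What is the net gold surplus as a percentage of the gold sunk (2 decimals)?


Net gold = 100000 - 5000 = 95000
Inflation rate = net / sunk * 100 = 95000 / 5000 * 100
= 19.0 * 100
= 1900.00%

1900.00%


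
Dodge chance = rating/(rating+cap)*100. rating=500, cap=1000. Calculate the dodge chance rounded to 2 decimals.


dodge% = 500 / (500 + 1000) * 100
= 500 / 1500 * 100
= 0.333333 * 100
= 33.33%

33.33%


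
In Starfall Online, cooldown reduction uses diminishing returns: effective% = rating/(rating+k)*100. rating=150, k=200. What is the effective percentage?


effective% = rating / (rating + k) * 100
= 150 / (150 + 200) * 100
= 150 / 350 * 100
= 0.428571 * 100
= 42.86%

42.86%


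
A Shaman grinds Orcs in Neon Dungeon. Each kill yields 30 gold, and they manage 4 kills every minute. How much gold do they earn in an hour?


Gold per minute = 30 * 4 = 120
Gold per hour = 120 * 60 = 7200

7200 gold/hour


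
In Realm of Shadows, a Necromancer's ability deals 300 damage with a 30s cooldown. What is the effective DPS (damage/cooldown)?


DPS = damage / cooldown
= 300 / 30
= 10.00

10.00 DPS


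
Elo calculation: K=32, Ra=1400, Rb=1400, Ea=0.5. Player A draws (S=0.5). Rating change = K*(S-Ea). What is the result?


Elo update: delta = K * (S - Ea), where S = 0.5 (draws)
S - Ea = 0.5 - 0.5 = 0.0
Rating change = 32 * 0.0
= 0.00

0.00 rating points


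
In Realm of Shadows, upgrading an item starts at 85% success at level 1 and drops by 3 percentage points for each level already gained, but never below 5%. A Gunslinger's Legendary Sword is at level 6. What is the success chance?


raw_rate = 85 - 3 * (6 - 1)
= 85 - 3 * 5
= 85 - 15
= 70
Apply floor: max(70, 5) = 70%

70%


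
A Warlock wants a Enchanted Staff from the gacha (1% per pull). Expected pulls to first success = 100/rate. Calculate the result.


Expected pulls for a geometric distribution = 1/p = 100 / rate%
= 100 / 1
= 100.0

100.0 pulls


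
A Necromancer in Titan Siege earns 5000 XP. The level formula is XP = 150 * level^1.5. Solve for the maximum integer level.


XP = 150 * level^1.5, so level = (XP / 150)^(1/1.5)
= (5000 / 150)^(1/1.5)
= 33.3333^0.6667
= 10.3574
Floor: level = 10

level 10


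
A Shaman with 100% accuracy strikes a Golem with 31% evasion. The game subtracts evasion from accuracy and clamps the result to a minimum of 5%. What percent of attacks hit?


accuracy - evasion = 100 - 31 = 69
Apply floor: max(69, 5) = 69
Hit chance = 69%

69%


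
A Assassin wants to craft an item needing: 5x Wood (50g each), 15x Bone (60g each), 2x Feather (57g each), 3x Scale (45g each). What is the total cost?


Cost breakdown:
  Wood: 5 * 50 = 250
  Bone: 15 * 60 = 900
  Feather: 2 * 57 = 114
  Scale: 3 * 45 = 135
Total = 250 + 900 + 114 + 135 = 1399

1399 gold


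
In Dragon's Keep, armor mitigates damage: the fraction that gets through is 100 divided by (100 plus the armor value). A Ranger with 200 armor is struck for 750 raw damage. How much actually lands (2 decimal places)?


actual = 750 * 100 / (100 + 200)
= 750 * 100 / 300
= 75000 / 300
= 250.00

250.00 damage


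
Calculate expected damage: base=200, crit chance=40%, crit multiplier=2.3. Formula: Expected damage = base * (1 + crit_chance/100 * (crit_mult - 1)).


E[dmg] = base * (1 + crit_chance * (crit_mult - 1))
cc as decimal = 40/100 = 0.4
cm - 1 = 2.3 - 1 = 1.3
Bonus factor = 0.4 * 1.3 = 0.52
Total multiplier = 1 + 0.52 = 1.52
Expected damage = 200 * 1.52 = 304.00

304.00 damage


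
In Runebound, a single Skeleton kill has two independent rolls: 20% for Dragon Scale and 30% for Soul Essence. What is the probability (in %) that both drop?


For independent events, P(both) = P(A) * P(B)
= 20% * 30%
= 600 / 100 %
= 6.0%

6.0%


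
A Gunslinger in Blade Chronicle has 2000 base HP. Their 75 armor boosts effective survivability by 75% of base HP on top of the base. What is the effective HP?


EHP = 2000 * (1 + 75/100)
= 2000 * (1 + 0.75)
= 2000 * 1.75
= 3500.0

3500.0 EHP


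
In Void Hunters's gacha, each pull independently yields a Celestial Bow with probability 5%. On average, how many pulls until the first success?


Expected pulls for a geometric distribution = 1/p = 100 / rate%
= 100 / 5
= 20.0

20.0 pulls


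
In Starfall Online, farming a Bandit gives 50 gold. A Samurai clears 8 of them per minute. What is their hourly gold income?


Gold per minute = 50 * 8 = 400
Gold per hour = 400 * 60 = 24000

24000 gold/hour


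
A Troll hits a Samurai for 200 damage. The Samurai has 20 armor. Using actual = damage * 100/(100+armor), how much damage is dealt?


actual = 200 * 100 / (100 + 20)
= 200 * 100 / 120
= 20000 / 120
= 166.67

166.67 damage


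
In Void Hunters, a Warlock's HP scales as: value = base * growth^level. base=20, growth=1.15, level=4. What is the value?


value = base * growth^level
= 20 * 1.15^4
= 20 * 1.749006
= 34.98

34.98 HP


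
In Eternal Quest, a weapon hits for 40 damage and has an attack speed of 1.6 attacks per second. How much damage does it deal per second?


DPS = damage * attack_speed
= 40 * 1.6
= 64.0

64.0 DPS


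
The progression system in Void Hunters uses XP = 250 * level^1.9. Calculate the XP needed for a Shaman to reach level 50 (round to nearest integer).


XP = 250 * level^1.9
Substitute level = 50:
XP = 250 * 50^1.9
= 250 * 1690.6083
= 422652

422652 XP


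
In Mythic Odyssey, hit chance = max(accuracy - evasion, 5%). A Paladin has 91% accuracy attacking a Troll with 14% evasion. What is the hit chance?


accuracy - evasion = 91 - 14 = 77
Apply floor: max(77, 5) = 77
Hit chance = 77%

77%


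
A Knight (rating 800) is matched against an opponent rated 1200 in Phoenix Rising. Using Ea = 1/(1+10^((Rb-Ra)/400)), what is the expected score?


Elo expected score: Ea = 1/(1 + 10^((Rb-Ra)/400))
Rb - Ra = 1200 - 800 = 400
(Rb-Ra)/400 = 400/400 = 1.0
10^1.0 = 10.0
Ea = 1/(1 + 10.0) = 1/11.0 = 0.0909

0.0909


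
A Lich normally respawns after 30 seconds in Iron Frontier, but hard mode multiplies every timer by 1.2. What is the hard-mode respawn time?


Respawn time = base * multiplier
= 30 * 1.2
= 36.0 seconds

36.0 seconds


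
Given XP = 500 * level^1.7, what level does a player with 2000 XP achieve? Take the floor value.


XP = 500 * level^1.7, so level = (XP / 500)^(1/1.7)
= (2000 / 500)^(1/1.7)
= 4.0^0.5882
= 2.2602
Floor: level = 2

level 2


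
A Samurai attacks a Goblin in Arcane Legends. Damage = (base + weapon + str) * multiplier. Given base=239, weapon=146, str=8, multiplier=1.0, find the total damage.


Sum base + weapon + str = 239 + 146 + 8 = 393
Multiply by 1.0:
393 * 1.0 = 393.0

393.0 damage


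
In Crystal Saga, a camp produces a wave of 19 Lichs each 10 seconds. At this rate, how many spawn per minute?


Spawns per minute = count * (60 / interval)
= 19 * (60 / 10)
= 19 * 6.0
= 114.0

114.0 per minute


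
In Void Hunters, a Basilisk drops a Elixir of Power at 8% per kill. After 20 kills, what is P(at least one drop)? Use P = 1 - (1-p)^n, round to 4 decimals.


P(at least one) = 1 - P(none) = 1 - (1-p)^n
p = 8/100 = 0.08
1 - p = 0.92
(1 - p)^20 = 0.92^20 = 0.188693
P(at least one) = 1 - 0.188693 = 0.8113

0.8113


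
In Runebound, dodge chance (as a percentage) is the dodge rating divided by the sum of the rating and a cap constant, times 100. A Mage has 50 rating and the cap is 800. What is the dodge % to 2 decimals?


dodge% = 50 / (50 + 800) * 100
= 50 / 850 * 100
= 0.058824 * 100
= 5.88%

5.88%


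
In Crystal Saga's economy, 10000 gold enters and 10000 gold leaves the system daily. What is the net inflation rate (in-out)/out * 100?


Net gold = 10000 - 10000 = 0
Inflation rate = net / sunk * 100 = 0 / 10000 * 100
= 0.0 * 100
= 0.00%

0.00%


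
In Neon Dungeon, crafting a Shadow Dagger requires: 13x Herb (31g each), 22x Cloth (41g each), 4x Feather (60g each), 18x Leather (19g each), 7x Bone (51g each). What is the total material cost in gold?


Cost breakdown:
  Herb: 13 * 31 = 403
  Cloth: 22 * 41 = 902
  Feather: 4 * 60 = 240
  Leather: 18 * 19 = 342
  Bone: 7 * 51 = 357
Total = 403 + 902 + 240 + 342 + 357 = 2244

2244 gold


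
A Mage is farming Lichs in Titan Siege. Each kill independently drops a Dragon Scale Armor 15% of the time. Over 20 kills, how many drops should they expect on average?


Expected drops = kills * (drop_rate / 100)
= 20 * (15 / 100)
= 20 * 0.15
= 3.0

3.0 drops


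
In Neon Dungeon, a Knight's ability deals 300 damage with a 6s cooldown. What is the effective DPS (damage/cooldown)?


DPS = damage / cooldown
= 300 / 6
= 50.00

50.00 DPS


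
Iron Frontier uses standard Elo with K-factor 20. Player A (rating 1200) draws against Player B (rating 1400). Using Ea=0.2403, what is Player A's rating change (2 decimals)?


Elo update: delta = K * (S - Ea), where S = 0.5 (draws)
S - Ea = 0.5 - 0.2403 = 0.2597
Rating change = 20 * 0.2597
= 5.19

5.19 rating points


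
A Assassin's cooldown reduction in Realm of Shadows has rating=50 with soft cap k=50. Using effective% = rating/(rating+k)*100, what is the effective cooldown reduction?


effective% = rating / (rating + k) * 100
= 50 / (50 + 50) * 100
= 50 / 100 * 100
= 0.5 * 100
= 50.00%

50.00%


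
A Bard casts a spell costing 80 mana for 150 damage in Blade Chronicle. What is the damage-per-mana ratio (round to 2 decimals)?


Efficiency = damage / mana
= 150 / 80
= 1.88

1.88 dmg/mana


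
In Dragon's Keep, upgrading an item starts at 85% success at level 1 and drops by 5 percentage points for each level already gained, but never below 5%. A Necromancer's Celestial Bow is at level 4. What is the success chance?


raw_rate = 85 - 5 * (4 - 1)
= 85 - 5 * 3
= 85 - 15
= 70
Apply floor: max(70, 5) = 70%

70%


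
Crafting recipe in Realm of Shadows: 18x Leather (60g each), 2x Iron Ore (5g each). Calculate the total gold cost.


Cost breakdown:
  Leather: 18 * 60 = 1080
  Iron Ore: 2 * 5 = 10
Total = 1080 + 10 = 1090

1090 gold


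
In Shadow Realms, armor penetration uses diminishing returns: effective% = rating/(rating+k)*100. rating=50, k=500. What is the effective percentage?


effective% = rating / (rating + k) * 100
= 50 / (50 + 500) * 100
= 50 / 550 * 100
= 0.090909 * 100
= 9.09%

9.09%


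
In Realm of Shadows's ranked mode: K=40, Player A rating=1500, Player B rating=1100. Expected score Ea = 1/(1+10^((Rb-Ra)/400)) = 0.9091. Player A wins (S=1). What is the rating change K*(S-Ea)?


Elo update: delta = K * (S - Ea), where S = 1 (wins)
S - Ea = 1 - 0.9091 = 0.0909
Rating change = 40 * 0.0909
= 3.64

3.64 rating points


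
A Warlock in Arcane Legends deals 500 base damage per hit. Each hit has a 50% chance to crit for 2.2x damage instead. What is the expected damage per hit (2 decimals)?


E[dmg] = base * (1 + crit_chance * (crit_mult - 1))
cc as decimal = 50/100 = 0.5
cm - 1 = 2.2 - 1 = 1.2
Bonus factor = 0.5 * 1.2 = 0.6
Total multiplier = 1 + 0.6 = 1.6
Expected damage = 500 * 1.6 = 800.00

800.00 damage


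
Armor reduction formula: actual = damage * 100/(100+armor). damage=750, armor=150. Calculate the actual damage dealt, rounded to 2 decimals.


actual = 750 * 100 / (100 + 150)
= 750 * 100 / 250
= 75000 / 250
= 300.00

300.00 damage


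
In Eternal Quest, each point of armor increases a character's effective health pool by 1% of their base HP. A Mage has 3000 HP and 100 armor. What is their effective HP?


EHP = 3000 * (1 + 100/100)
= 3000 * (1 + 1.0)
= 3000 * 2.0
= 6000.0

6000.0 EHP


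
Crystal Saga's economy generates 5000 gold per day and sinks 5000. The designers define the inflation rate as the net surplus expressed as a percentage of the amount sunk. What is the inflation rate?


Net gold = 5000 - 5000 = 0
Inflation rate = net / sunk * 100 = 0 / 5000 * 100
= 0.0 * 100
= 0.00%

0.00%


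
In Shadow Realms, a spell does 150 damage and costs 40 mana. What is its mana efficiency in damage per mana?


Efficiency = damage / mana
= 150 / 40
= 3.75

3.75 dmg/mana


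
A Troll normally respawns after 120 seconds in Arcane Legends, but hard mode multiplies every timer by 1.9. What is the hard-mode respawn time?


Respawn time = base * multiplier
= 120 * 1.9
= 228.0 seconds

228.0 seconds


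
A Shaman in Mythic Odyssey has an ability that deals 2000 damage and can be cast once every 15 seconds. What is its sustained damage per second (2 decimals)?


DPS = damage / cooldown
= 2000 / 15
= 133.33

133.33 DPS


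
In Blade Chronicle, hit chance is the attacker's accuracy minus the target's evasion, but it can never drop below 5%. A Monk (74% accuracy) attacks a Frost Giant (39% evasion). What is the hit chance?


accuracy - evasion = 74 - 39 = 35
Apply floor: max(35, 5) = 35
Hit chance = 35%

35%


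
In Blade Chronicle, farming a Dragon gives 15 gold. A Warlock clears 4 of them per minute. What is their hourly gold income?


Gold per minute = 15 * 4 = 60
Gold per hour = 60 * 60 = 3600

3600 gold/hour


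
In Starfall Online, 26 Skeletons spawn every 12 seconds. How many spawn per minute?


Spawns per minute = count * (60 / interval)
= 26 * (60 / 12)
= 26 * 5.0
= 130.0

130.0 per minute


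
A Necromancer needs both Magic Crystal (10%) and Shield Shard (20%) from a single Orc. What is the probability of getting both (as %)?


For independent events, P(both) = P(A) * P(B)
= 10% * 20%
= 200 / 100 %
= 2.0%

2.0%


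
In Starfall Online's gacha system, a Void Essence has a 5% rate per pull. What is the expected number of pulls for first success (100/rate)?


Expected pulls for a geometric distribution = 1/p = 100 / rate%
= 100 / 5
= 20.0

20.0 pulls


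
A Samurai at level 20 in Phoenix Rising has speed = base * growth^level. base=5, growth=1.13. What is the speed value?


value = base * growth^level
= 5 * 1.13^20
= 5 * 11.523088
= 57.62

57.62 speed


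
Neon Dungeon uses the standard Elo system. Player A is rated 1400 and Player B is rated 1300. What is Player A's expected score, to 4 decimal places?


Elo expected score: Ea = 1/(1 + 10^((Rb-Ra)/400))
Rb - Ra = 1300 - 1400 = -100
(Rb-Ra)/400 = -100/400 = -0.25
10^-0.25 = 0.562341
Ea = 1/(1 + 0.562341) = 1/1.562341 = 0.6401

0.6401


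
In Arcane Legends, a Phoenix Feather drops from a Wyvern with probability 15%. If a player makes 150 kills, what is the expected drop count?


Expected drops = kills * (drop_rate / 100)
= 150 * (15 / 100)
= 150 * 0.15
= 22.5

22.5 drops


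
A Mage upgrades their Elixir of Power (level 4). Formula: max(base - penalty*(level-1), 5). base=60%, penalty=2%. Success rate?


raw_rate = 60 - 2 * (4 - 1)
= 60 - 2 * 3
= 60 - 6
= 54
Apply floor: max(54, 5) = 54%

54%


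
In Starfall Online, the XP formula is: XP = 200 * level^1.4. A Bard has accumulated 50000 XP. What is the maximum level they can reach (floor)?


XP = 200 * level^1.4, so level = (XP / 200)^(1/1.4)
= (50000 / 200)^(1/1.4)
= 250.0^0.7143
= 51.6196
Floor: level = 51

level 51


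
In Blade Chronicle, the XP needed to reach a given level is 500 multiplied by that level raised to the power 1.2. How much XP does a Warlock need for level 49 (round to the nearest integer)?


XP = 500 * level^1.2
Substitute level = 49:
XP = 500 * 49^1.2
= 500 * 106.7174
= 53359

53359 XP


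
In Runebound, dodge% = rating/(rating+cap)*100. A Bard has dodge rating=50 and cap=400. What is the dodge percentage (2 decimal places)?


dodge% = 50 / (50 + 400) * 100
= 50 / 450 * 100
= 0.111111 * 100
= 11.11%

11.11%


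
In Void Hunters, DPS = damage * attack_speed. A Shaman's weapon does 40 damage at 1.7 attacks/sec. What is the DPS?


DPS = damage * attack_speed
= 40 * 1.7
= 68.0

68.0 DPS


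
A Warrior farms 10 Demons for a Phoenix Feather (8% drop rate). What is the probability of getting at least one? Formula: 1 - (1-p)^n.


P(at least one) = 1 - P(none) = 1 - (1-p)^n
p = 8/100 = 0.08
1 - p = 0.92
(1 - p)^10 = 0.92^10 = 0.434388
P(at least one) = 1 - 0.434388 = 0.5656

0.5656


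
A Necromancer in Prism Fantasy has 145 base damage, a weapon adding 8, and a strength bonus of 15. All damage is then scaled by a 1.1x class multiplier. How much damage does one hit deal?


Sum base + weapon + str = 145 + 8 + 15 = 168
Multiply by 1.1:
168 * 1.1 = 184.8

184.8 damage


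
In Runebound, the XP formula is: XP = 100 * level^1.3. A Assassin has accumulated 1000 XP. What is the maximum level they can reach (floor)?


XP = 100 * level^1.3, so level = (XP / 100)^(1/1.3)
= (1000 / 100)^(1/1.3)
= 10.0^0.7692
= 5.878
Floor: level = 5

level 5


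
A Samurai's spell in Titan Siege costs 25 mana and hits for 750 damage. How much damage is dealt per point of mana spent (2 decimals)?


Efficiency = damage / mana
= 750 / 25
= 30.00

30.00 dmg/mana


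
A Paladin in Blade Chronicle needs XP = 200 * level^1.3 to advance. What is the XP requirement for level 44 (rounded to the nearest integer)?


XP = 200 * level^1.3
Substitute level = 44:
XP = 200 * 44^1.3
= 200 * 136.9268
= 27385

27385 XP


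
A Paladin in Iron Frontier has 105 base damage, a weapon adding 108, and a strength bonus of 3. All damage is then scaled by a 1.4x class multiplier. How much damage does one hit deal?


Sum base + weapon + str = 105 + 108 + 3 = 216
Multiply by 1.4:
216 * 1.4 = 302.4

302.4 damage


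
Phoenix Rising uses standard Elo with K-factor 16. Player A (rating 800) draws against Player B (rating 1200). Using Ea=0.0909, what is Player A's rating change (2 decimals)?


Elo update: delta = K * (S - Ea), where S = 0.5 (draws)
S - Ea = 0.5 - 0.0909 = 0.4091
Rating change = 16 * 0.4091
= 6.55

6.55 rating points


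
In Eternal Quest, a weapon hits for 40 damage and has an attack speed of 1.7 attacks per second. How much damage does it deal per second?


DPS = damage * attack_speed
= 40 * 1.7
= 68.0

68.0 DPS


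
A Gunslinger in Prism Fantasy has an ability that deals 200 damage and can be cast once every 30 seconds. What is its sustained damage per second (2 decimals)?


DPS = damage / cooldown
= 200 / 30
= 6.67

6.67 DPS


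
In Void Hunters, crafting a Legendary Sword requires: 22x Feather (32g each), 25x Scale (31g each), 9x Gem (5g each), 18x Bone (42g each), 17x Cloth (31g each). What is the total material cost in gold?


Cost breakdown:
  Feather: 22 * 32 = 704
  Scale: 25 * 31 = 775
  Gem: 9 * 5 = 45
  Bone: 18 * 42 = 756
  Cloth: 17 * 31 = 527
Total = 704 + 775 + 45 + 756 + 527 = 2807

2807 gold


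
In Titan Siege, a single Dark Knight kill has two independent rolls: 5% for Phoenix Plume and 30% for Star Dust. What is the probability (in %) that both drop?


For independent events, P(both) = P(A) * P(B)
= 5% * 30%
= 150 / 100 %
= 1.5%

1.5%


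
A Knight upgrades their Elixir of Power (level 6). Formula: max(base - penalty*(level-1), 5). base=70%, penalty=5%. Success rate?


raw_rate = 70 - 5 * (6 - 1)
= 70 - 5 * 5
= 70 - 25
= 45
Apply floor: max(45, 5) = 45%

45%


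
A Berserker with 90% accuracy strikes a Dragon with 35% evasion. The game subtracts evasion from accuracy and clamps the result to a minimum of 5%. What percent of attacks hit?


accuracy - evasion = 90 - 35 = 55
Apply floor: max(55, 5) = 55
Hit chance = 55%

55%


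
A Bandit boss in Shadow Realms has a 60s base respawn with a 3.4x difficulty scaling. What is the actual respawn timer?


Respawn time = base * multiplier
= 60 * 3.4
= 204.0 seconds

204.0 seconds


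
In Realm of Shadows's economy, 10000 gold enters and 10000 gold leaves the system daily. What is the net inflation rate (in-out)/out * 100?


Net gold = 10000 - 10000 = 0
Inflation rate = net / sunk * 100 = 0 / 10000 * 100
= 0.0 * 100
= 0.00%

0.00%


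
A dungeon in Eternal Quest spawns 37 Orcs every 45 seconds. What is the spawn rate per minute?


Spawns per minute = count * (60 / interval)
= 37 * (60 / 45)
= 37 * 1.3333
= 49.33

49.33 per minute


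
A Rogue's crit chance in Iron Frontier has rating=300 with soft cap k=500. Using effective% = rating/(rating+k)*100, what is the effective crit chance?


effective% = rating / (rating + k) * 100
= 300 / (300 + 500) * 100
= 300 / 800 * 100
= 0.375 * 100
= 37.50%

37.50%


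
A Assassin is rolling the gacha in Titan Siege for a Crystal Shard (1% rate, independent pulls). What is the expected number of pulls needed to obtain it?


Expected pulls for a geometric distribution = 1/p = 100 / rate%
= 100 / 1
= 100.0

100.0 pulls


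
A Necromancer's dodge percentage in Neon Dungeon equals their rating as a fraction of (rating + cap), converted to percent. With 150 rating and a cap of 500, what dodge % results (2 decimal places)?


dodge% = 150 / (150 + 500) * 100
= 150 / 650 * 100
= 0.230769 * 100
= 23.08%

23.08%


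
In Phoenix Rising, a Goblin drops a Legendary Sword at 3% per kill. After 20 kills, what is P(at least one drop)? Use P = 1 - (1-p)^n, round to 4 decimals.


P(at least one) = 1 - P(none) = 1 - (1-p)^n
p = 3/100 = 0.03
1 - p = 0.97
(1 - p)^20 = 0.97^20 = 0.543794
P(at least one) = 1 - 0.543794 = 0.4562

0.4562


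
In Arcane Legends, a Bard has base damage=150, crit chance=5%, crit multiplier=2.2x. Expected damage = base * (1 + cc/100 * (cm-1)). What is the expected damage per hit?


E[dmg] = base * (1 + crit_chance * (crit_mult - 1))
cc as decimal = 5/100 = 0.05
cm - 1 = 2.2 - 1 = 1.2
Bonus factor = 0.05 * 1.2 = 0.06
Total multiplier = 1 + 0.06 = 1.06
Expected damage = 150 * 1.06 = 159.00

159.00 damage


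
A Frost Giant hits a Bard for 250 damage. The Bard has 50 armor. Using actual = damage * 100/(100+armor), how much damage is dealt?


actual = 250 * 100 / (100 + 50)
= 250 * 100 / 150
= 25000 / 150
= 166.67

166.67 damage


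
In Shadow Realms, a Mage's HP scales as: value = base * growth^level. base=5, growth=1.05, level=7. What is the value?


value = base * growth^level
= 5 * 1.05^7
= 5 * 1.4071
= 7.04

7.04 HP


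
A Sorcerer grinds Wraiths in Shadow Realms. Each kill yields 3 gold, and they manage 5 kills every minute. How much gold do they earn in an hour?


Gold per minute = 3 * 5 = 15
Gold per hour = 15 * 60 = 900

900 gold/hour


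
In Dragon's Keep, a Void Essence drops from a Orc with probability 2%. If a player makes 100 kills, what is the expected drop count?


Expected drops = kills * (drop_rate / 100)
= 100 * (2 / 100)
= 100 * 0.02
= 2.0

2.0 drops


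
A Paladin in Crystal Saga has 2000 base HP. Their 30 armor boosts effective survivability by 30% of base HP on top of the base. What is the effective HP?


EHP = 2000 * (1 + 30/100)
= 2000 * (1 + 0.3)
= 2000 * 1.3
= 2600.0

2600.0 EHP


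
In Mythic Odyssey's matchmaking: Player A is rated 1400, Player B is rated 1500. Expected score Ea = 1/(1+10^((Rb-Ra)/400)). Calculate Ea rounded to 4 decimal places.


Elo expected score: Ea = 1/(1 + 10^((Rb-Ra)/400))
Rb - Ra = 1500 - 1400 = 100
(Rb-Ra)/400 = 100/400 = 0.25
10^0.25 = 1.778279
Ea = 1/(1 + 1.778279) = 1/2.778279 = 0.3599

0.3599


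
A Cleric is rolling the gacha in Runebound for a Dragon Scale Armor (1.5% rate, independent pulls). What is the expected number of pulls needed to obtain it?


Expected pulls for a geometric distribution = 1/p = 100 / rate%
= 100 / 1.5
= 66.67

66.67 pulls


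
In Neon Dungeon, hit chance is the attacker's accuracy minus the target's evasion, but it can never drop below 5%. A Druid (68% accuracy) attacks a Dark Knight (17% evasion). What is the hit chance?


accuracy - evasion = 68 - 17 = 51
Apply floor: max(51, 5) = 51
Hit chance = 51%

51%


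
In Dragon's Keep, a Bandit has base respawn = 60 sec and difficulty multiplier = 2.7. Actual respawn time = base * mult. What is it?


Respawn time = base * multiplier
= 60 * 2.7
= 162.0 seconds

162.0 seconds


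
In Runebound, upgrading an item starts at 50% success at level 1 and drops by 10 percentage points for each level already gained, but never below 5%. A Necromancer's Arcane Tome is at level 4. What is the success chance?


raw_rate = 50 - 10 * (4 - 1)
= 50 - 10 * 3
= 50 - 30
= 20
Apply floor: max(20, 5) = 20%

20%


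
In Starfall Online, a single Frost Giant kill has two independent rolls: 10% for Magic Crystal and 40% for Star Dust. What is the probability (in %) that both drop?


For independent events, P(both) = P(A) * P(B)
= 10% * 40%
= 400 / 100 %
= 4.0%

4.0%


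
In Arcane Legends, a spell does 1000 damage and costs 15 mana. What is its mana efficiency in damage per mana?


Efficiency = damage / mana
= 1000 / 15
= 66.67

66.67 dmg/mana


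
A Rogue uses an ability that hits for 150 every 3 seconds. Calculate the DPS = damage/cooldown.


DPS = damage / cooldown
= 150 / 3
= 50.00

50.00 DPS


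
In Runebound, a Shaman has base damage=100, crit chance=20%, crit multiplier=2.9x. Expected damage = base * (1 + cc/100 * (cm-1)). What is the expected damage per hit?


E[dmg] = base * (1 + crit_chance * (crit_mult - 1))
cc as decimal = 20/100 = 0.2
cm - 1 = 2.9 - 1 = 1.9
Bonus factor = 0.2 * 1.9 = 0.38
Total multiplier = 1 + 0.38 = 1.38
Expected damage = 100 * 1.38 = 138.00

138.00 damage


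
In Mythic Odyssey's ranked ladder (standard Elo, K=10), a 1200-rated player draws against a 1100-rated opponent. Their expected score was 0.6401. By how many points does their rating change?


Elo update: delta = K * (S - Ea), where S = 0.5 (draws)
S - Ea = 0.5 - 0.6401 = -0.1401
Rating change = 10 * -0.1401
= -1.40

-1.40 rating points


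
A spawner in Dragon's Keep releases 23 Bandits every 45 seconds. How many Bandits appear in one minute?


Spawns per minute = count * (60 / interval)
= 23 * (60 / 45)
= 23 * 1.3333
= 30.67

30.67 per minute


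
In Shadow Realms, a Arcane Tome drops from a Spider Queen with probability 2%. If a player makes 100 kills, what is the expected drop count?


Expected drops = kills * (drop_rate / 100)
= 100 * (2 / 100)
= 100 * 0.02
= 2.0

2.0 drops


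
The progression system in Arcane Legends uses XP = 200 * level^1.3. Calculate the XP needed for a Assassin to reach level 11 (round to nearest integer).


XP = 200 * level^1.3
Substitute level = 11:
XP = 200 * 11^1.3
= 200 * 22.5845
= 4517

4517 XP


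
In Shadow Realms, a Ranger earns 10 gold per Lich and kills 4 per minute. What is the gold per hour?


Gold per minute = 10 * 4 = 40
Gold per hour = 40 * 60 = 2400

2400 gold/hour


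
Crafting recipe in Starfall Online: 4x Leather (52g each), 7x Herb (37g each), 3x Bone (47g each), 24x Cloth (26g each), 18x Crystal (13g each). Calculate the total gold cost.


Cost breakdown:
  Leather: 4 * 52 = 208
  Herb: 7 * 37 = 259
  Bone: 3 * 47 = 141
  Cloth: 24 * 26 = 624
  Crystal: 18 * 13 = 234
Total = 208 + 259 + 141 + 624 + 234 = 1466

1466 gold


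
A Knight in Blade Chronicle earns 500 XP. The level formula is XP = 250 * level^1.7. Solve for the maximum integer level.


XP = 250 * level^1.7, so level = (XP / 250)^(1/1.7)
= (500 / 250)^(1/1.7)
= 2.0^0.5882
= 1.5034
Floor: level = 1

level 1


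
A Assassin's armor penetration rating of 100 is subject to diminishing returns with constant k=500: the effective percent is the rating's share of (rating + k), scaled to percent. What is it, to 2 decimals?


effective% = rating / (rating + k) * 100
= 100 / (100 + 500) * 100
= 100 / 600 * 100
= 0.166667 * 100
= 16.67%

16.67%


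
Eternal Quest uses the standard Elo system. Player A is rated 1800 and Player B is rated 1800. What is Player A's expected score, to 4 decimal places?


Elo expected score: Ea = 1/(1 + 10^((Rb-Ra)/400))
Rb - Ra = 1800 - 1800 = 0
(Rb-Ra)/400 = 0/400 = 0.0
10^0.0 = 1.0
Ea = 1/(1 + 1.0) = 1/2.0 = 0.5000

0.5000


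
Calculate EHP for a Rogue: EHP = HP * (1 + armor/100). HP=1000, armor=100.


EHP = 1000 * (1 + 100/100)
= 1000 * (1 + 1.0)
= 1000 * 2.0
= 2000.0

2000.0 EHP


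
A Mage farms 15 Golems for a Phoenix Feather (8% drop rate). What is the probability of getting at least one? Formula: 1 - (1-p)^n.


P(at least one) = 1 - P(none) = 1 - (1-p)^n
p = 8/100 = 0.08
1 - p = 0.92
(1 - p)^15 = 0.92^15 = 0.286297
P(at least one) = 1 - 0.286297 = 0.7137

0.7137


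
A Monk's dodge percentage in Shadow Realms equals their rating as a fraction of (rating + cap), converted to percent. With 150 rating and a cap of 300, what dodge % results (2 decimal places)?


dodge% = 150 / (150 + 300) * 100
= 150 / 450 * 100
= 0.333333 * 100
= 33.33%

33.33%


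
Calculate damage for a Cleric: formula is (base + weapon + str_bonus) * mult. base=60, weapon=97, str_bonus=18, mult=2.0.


Sum base + weapon + str = 60 + 97 + 18 = 175
Multiply by 2.0:
175 * 2.0 = 350.0

350.0 damage


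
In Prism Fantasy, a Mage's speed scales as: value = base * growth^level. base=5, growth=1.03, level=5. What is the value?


value = base * growth^level
= 5 * 1.03^5
= 5 * 1.159274
= 5.80

5.80 speed


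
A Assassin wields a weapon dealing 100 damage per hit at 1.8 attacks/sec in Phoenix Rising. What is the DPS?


DPS = damage * attack_speed
= 100 * 1.8
= 180.0

180.0 DPS


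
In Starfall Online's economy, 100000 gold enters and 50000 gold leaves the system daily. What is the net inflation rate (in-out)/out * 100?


Net gold = 100000 - 50000 = 50000
Inflation rate = net / sunk * 100 = 50000 / 50000 * 100
= 1.0 * 100
= 100.00%

100.00%


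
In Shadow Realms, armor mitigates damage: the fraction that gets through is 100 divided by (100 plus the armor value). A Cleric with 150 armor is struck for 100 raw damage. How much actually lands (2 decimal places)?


actual = 100 * 100 / (100 + 150)
= 100 * 100 / 250
= 10000 / 250
= 40.00

40.00 damage


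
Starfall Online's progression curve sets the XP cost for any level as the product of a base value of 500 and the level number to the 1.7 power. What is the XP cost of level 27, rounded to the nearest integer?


XP = 500 * level^1.7
Substitute level = 27:
XP = 500 * 27^1.7
= 500 * 271.2179
= 135609

135609 XP


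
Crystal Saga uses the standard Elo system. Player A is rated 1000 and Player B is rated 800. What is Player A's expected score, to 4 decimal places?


Elo expected score: Ea = 1/(1 + 10^((Rb-Ra)/400))
Rb - Ra = 800 - 1000 = -200
(Rb-Ra)/400 = -200/400 = -0.5
10^-0.5 = 0.316228
Ea = 1/(1 + 0.316228) = 1/1.316228 = 0.7597

0.7597


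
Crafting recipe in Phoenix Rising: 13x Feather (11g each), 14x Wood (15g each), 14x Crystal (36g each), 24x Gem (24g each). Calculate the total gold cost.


Cost breakdown:
  Feather: 13 * 11 = 143
  Wood: 14 * 15 = 210
  Crystal: 14 * 36 = 504
  Gem: 24 * 24 = 576
Total = 143 + 210 + 504 + 576 = 1433

1433 gold


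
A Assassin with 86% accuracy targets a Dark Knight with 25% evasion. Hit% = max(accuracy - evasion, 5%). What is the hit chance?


accuracy - evasion = 86 - 25 = 61
Apply floor: max(61, 5) = 61
Hit chance = 61%

61%


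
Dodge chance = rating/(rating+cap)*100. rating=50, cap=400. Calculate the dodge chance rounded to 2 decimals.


dodge% = 50 / (50 + 400) * 100
= 50 / 450 * 100
= 0.111111 * 100
= 11.11%

11.11%


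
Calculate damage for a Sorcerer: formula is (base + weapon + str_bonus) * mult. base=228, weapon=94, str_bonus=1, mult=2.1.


Sum base + weapon + str = 228 + 94 + 1 = 323
Multiply by 2.1:
323 * 2.1 = 678.3

678.3 damage


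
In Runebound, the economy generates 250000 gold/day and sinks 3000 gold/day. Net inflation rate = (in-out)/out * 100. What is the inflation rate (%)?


Net gold = 250000 - 3000 = 247000
Inflation rate = net / sunk * 100 = 247000 / 3000 * 100
= 82.333333 * 100
= 8233.33%

8233.33%


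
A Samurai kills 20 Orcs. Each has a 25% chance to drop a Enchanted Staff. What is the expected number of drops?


Expected drops = kills * (drop_rate / 100)
= 20 * (25 / 100)
= 20 * 0.25
= 5.0

5.0 drops


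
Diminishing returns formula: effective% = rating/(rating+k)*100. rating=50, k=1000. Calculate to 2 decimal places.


effective% = rating / (rating + k) * 100
= 50 / (50 + 1000) * 100
= 50 / 1050 * 100
= 0.047619 * 100
= 4.76%

4.76%


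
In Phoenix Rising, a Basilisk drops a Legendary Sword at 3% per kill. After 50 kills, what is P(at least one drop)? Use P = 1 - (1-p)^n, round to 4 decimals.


P(at least one) = 1 - P(none) = 1 - (1-p)^n
p = 3/100 = 0.03
1 - p = 0.97
(1 - p)^50 = 0.97^50 = 0.218065
P(at least one) = 1 - 0.218065 = 0.7819

0.7819


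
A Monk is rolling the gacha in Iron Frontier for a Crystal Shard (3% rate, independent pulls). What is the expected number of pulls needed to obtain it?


Expected pulls for a geometric distribution = 1/p = 100 / rate%
= 100 / 3
= 33.33

33.33 pulls


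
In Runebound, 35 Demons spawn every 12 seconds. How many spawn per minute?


Spawns per minute = count * (60 / interval)
= 35 * (60 / 12)
= 35 * 5.0
= 175.0

175.0 per minute


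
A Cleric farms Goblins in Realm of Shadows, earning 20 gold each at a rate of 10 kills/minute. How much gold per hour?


Gold per minute = 20 * 10 = 200
Gold per hour = 200 * 60 = 12000

12000 gold/hour


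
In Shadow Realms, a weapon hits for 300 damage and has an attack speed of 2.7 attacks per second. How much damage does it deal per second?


DPS = damage * attack_speed
= 300 * 2.7
= 810.0

810.0 DPS


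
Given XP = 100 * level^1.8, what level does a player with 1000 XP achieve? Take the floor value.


XP = 100 * level^1.8, so level = (XP / 100)^(1/1.8)
= (1000 / 100)^(1/1.8)
= 10.0^0.5556
= 3.5938
Floor: level = 3

level 3


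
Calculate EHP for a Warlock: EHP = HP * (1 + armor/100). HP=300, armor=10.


EHP = 300 * (1 + 10/100)
= 300 * (1 + 0.1)
= 300 * 1.1
= 330.0

330.0 EHP


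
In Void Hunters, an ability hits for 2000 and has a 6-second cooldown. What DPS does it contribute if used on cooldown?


DPS = damage / cooldown
= 2000 / 6
= 333.33

333.33 DPS


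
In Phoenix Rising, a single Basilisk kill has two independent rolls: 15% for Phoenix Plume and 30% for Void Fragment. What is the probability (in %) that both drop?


For independent events, P(both) = P(A) * P(B)
= 15% * 30%
= 450 / 100 %
= 4.5%

4.5%


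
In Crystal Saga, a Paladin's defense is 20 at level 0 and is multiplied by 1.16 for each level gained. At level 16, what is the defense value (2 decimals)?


value = base * growth^level
= 20 * 1.16^16
= 20 * 10.748004
= 214.96

214.96 defense


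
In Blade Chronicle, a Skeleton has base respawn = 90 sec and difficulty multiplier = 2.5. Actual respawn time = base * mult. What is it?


Respawn time = base * multiplier
= 90 * 2.5
= 225.0 seconds

225.0 seconds


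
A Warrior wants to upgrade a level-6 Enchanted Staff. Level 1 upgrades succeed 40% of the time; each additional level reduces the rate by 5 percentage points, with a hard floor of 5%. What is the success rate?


raw_rate = 40 - 5 * (6 - 1)
= 40 - 5 * 5
= 40 - 25
= 15
Apply floor: max(15, 5) = 15%

15%


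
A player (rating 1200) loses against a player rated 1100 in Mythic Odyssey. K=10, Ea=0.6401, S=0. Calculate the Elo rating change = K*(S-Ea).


Elo update: delta = K * (S - Ea), where S = 0 (loses)
S - Ea = 0 - 0.6401 = -0.6401
Rating change = 10 * -0.6401
= -6.40

-6.40 rating points


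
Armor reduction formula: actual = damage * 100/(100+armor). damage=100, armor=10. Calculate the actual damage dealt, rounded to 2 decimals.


actual = 100 * 100 / (100 + 10)
= 100 * 100 / 110
= 10000 / 110
= 90.91

90.91 damage


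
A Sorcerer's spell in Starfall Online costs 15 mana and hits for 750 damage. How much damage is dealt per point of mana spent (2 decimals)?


Efficiency = damage / mana
= 750 / 15
= 50.00

50.00 dmg/mana


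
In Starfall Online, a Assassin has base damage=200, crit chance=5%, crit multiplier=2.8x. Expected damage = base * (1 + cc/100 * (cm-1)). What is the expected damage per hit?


E[dmg] = base * (1 + crit_chance * (crit_mult - 1))
cc as decimal = 5/100 = 0.05
cm - 1 = 2.8 - 1 = 1.8
Bonus factor = 0.05 * 1.8 = 0.09
Total multiplier = 1 + 0.09 = 1.09
Expected damage = 200 * 1.09 = 218.00

218.00 damage
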